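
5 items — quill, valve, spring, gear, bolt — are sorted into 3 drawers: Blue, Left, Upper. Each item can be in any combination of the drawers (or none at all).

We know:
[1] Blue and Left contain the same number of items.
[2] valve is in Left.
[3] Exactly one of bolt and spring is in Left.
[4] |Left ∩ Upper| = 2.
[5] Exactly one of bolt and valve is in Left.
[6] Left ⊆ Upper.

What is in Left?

Left = {spring, valve}

From (2): valve ∈ Left.
(5) (exactly one): bolt ∉ Left.
(6) with valve ∈ Left: valve ∈ Upper.
(3) (exactly one): spring ∈ Left.
(6) with spring ∈ Left: spring ∈ Upper.
Suppose quill ∈ Left: no assignment then satisfies all the clues, so quill ∉ Left.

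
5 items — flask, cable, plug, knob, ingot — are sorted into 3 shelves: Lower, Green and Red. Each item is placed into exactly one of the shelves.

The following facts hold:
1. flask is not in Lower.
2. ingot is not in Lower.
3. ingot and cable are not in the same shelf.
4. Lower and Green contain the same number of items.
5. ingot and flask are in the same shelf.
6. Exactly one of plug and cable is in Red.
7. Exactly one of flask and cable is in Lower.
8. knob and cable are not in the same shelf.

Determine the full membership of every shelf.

Lower = {cable}; Green = {knob}; Red = {flask, ingot, plug}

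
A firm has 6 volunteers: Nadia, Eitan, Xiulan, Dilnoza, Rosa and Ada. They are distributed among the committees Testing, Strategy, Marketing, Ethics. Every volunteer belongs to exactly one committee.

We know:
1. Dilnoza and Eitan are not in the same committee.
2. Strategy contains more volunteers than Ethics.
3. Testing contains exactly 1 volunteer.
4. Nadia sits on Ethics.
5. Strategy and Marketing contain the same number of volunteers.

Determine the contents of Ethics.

Ethics = {Nadia}

From (4): Nadia ∈ Ethics.
Suppose Eitan ∈ Ethics: no assignment then satisfies all the clues, so Eitan ∉ Ethics.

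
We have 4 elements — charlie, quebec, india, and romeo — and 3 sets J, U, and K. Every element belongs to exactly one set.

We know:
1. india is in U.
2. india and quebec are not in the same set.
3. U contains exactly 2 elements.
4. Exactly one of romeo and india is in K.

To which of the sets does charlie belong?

charlie: U

From (1): india ∈ U.
(2): quebec ∉ U.
(4) (exactly one): romeo ∈ K.
(3): only 2 candidates remain for U, so all are in.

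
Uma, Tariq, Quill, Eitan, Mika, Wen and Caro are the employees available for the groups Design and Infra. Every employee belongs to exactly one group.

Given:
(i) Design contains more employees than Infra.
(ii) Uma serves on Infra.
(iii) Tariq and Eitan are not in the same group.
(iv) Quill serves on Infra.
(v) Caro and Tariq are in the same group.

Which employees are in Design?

Design = {Caro, Mika, Tariq, Wen}

From (ii): Uma ∈ Infra.
From (iv): Quill ∈ Infra.
Suppose Tariq ∉ Design: no assignment then satisfies all the clues, so Tariq ∈ Design.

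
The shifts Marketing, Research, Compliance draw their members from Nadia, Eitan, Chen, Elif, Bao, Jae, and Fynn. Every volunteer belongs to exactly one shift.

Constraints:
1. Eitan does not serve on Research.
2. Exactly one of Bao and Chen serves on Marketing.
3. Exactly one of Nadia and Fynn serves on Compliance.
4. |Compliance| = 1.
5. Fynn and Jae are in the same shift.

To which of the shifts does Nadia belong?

Nadia: Compliance

From (1): Eitan ∉ Research.
Suppose Nadia ∈ Marketing: no assignment then satisfies all the clues, so Nadia ∉ Marketing.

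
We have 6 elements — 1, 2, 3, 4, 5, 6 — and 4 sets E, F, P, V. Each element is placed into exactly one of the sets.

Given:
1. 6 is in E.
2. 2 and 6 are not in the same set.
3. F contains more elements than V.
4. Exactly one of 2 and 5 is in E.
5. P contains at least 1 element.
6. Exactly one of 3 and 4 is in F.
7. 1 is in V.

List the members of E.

E = {5, 6}

From (1): 6 ∈ E.
From (7): 1 ∈ V.
(2): 2 ∉ E.
(4) (exactly one): 5 ∈ E.
Suppose 3 ∈ E: no assignment then satisfies all the clues, so 3 ∉ E.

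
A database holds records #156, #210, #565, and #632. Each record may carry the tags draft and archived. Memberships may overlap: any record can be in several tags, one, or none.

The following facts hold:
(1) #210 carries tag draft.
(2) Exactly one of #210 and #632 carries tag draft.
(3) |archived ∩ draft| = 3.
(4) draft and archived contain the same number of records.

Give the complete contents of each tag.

draft = {#156, #210, #565}; archived = {#156, #210, #565}

From (1): #210 ∈ draft.
(2) (exactly one): #632 ∉ draft.
Suppose #156 ∉ draft: no assignment then satisfies all the clues, so #156 ∈ draft.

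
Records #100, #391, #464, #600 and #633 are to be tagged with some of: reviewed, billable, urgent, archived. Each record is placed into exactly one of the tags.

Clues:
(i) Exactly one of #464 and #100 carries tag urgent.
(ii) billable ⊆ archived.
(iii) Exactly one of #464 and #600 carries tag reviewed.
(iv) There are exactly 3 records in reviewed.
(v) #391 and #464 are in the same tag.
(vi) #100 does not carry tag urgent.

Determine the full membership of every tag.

From (vi): #100 ∉ urgent.
(i) (exactly one): #464 ∈ urgent.
(iii) (exactly one): #600 ∈ reviewed.
(v): #391 matches #464: #391 ∉ reviewed.
(v): #391 matches #464: #391 ∉ billable.
(v): #391 matches #464: #391 ∈ urgent.
(iv): only 3 candidates remain for reviewed, so all are in.

reviewed = {#100, #600, #633}; billable = {}; urgent = {#391, #464}; archived = {}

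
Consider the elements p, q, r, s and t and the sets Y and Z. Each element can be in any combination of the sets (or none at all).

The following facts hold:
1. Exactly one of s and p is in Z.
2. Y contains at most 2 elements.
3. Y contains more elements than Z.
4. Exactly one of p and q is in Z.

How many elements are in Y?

2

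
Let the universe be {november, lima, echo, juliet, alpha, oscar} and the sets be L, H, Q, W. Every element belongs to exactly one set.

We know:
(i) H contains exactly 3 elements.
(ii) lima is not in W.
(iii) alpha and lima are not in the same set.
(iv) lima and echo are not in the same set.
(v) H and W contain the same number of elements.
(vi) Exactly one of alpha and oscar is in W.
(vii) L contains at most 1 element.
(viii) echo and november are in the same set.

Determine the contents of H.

H = {juliet, lima, oscar}

From (ii): lima ∉ W.
Suppose november ∈ H: no assignment then satisfies all the clues, so november ∉ H.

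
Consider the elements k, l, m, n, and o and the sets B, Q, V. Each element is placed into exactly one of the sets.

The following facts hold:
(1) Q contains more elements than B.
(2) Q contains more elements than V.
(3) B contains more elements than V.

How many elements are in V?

0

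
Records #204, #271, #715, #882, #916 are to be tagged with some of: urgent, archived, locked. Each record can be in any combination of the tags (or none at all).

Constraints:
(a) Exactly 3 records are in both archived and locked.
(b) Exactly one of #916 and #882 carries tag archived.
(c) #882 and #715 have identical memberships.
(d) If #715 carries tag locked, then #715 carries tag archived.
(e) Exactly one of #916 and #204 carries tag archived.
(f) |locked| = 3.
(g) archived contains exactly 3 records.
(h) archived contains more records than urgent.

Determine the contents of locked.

locked = {#204, #715, #882}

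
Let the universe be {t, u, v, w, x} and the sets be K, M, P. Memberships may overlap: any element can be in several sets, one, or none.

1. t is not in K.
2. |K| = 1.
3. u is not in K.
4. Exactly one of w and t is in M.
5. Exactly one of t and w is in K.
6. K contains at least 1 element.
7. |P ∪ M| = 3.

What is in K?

From (1): t ∉ K.
From (3): u ∉ K.
(5) (exactly one): w ∈ K.
(2): K already has 1, so the rest are out.

K = {w}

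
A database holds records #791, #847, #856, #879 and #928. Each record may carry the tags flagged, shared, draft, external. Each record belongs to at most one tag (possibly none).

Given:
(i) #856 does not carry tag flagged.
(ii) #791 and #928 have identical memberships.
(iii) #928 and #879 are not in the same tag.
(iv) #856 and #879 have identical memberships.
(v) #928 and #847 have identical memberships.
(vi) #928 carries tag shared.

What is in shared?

shared = {#791, #847, #928}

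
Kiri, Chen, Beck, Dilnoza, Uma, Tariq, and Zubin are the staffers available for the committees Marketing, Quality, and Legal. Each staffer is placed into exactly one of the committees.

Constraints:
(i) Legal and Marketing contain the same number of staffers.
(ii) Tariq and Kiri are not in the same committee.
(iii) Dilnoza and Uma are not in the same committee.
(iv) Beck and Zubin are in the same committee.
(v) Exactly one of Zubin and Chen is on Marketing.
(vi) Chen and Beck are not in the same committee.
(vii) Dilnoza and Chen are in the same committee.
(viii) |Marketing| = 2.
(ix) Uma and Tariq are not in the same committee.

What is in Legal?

Legal = {Kiri, Uma}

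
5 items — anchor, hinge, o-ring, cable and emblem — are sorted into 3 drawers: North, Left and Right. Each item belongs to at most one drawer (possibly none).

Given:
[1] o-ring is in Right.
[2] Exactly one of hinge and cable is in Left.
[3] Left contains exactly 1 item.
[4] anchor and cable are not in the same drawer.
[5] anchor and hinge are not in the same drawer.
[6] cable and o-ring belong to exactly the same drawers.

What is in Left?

From (1): o-ring ∈ Right.
(6): cable matches o-ring: cable ∉ North.
(6): cable matches o-ring: cable ∉ Left.
(6): cable matches o-ring: cable ∈ Right.
(2) (exactly one): hinge ∈ Left.
(3): Left already has 1, so the rest are out.
(4): anchor ∉ Right.

Left = {hinge}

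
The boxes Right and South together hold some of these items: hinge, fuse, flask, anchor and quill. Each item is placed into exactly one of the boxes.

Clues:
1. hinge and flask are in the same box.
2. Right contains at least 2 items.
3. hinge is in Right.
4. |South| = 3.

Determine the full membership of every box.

Right = {flask, hinge}; South = {anchor, fuse, quill}

From (3): hinge ∈ Right.
(1): flask matches hinge: flask ∈ Right.
(4): only 3 candidates remain for South, so all are in.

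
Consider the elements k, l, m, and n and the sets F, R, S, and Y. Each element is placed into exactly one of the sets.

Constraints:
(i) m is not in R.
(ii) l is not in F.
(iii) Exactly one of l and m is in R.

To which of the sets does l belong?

l: R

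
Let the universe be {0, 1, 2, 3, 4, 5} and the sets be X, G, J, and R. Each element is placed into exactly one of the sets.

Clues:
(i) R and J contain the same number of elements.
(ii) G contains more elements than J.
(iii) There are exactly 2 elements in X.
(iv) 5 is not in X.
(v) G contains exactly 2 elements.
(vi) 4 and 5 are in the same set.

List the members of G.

From (iv): 5 ∉ X.
(vi): 4 matches 5: 4 ∉ X.
Suppose 0 ∈ G: no assignment then satisfies all the clues, so 0 ∉ G.

G = {4, 5}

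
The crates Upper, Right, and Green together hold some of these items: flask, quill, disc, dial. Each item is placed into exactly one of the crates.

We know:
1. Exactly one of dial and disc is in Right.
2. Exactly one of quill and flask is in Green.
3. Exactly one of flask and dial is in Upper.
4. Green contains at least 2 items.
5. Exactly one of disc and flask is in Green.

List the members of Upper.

Upper = {flask}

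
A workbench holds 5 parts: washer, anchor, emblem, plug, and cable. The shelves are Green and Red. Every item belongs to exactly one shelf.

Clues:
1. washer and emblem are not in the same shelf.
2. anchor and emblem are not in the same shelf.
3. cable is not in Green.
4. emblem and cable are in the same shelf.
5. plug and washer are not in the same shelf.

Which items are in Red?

Red = {cable, emblem, plug}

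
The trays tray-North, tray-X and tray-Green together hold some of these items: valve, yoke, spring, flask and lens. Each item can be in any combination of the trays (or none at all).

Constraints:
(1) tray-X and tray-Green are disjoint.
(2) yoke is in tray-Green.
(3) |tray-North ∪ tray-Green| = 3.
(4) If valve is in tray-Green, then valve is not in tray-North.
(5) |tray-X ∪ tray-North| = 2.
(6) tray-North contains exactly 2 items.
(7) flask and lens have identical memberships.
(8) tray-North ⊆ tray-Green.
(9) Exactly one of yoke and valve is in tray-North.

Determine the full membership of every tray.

From (2): yoke ∈ tray-Green.
(1) (disjoint): yoke ∉ tray-X.
Suppose valve ∈ tray-North: no assignment then satisfies all the clues, so valve ∉ tray-North.

tray-North = {spring, yoke}; tray-X = {}; tray-Green = {spring, valve, yoke}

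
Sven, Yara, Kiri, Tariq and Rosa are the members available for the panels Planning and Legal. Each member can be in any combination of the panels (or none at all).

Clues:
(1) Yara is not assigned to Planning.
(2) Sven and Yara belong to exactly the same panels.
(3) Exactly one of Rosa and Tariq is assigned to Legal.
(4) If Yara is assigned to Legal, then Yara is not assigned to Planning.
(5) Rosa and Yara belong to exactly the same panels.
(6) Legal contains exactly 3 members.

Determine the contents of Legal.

Legal = {Rosa, Sven, Yara}

From (1): Yara ∉ Planning.
(2): Sven matches Yara: Sven ∉ Planning.
(5): Rosa matches Yara: Rosa ∉ Planning.
Suppose Sven ∉ Legal: no assignment then satisfies all the clues, so Sven ∈ Legal.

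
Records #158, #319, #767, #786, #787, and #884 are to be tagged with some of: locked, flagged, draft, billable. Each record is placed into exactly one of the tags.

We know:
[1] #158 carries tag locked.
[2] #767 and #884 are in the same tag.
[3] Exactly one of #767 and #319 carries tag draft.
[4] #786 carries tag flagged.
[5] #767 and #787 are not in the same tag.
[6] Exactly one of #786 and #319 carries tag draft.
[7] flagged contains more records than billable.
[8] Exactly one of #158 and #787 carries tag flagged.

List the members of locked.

locked = {#158, #767, #884}

From (1): #158 ∈ locked.
From (4): #786 ∈ flagged.
(6) (exactly one): #319 ∈ draft.
(8) (exactly one): #787 ∈ flagged.
(3) (exactly one): #767 ∉ draft.
(5): #767 ∉ flagged.
(2): #884 matches #767: #884 ∉ flagged.
(2): #884 matches #767: #884 ∉ draft.
Suppose #767 ∉ locked: no assignment then satisfies all the clues, so #767 ∈ locked.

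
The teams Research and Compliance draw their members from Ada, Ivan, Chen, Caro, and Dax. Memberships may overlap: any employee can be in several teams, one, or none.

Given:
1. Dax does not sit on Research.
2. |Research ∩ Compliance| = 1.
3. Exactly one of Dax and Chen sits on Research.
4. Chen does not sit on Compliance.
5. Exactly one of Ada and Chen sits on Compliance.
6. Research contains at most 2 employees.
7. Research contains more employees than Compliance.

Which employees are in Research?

Research = {Ada, Chen}

From (1): Dax ∉ Research.
From (4): Chen ∉ Compliance.
(3) (exactly one): Chen ∈ Research.
(5) (exactly one): Ada ∈ Compliance.
Suppose Ada ∉ Research: no assignment then satisfies all the clues, so Ada ∈ Research.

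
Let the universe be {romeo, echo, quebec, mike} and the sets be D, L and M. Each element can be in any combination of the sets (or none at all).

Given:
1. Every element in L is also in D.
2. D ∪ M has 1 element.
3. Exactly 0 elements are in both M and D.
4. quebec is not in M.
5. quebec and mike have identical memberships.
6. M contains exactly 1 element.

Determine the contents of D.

D = {}

From (4): quebec ∉ M.
(5): mike matches quebec: mike ∉ M.
Suppose romeo ∈ D: no assignment then satisfies all the clues, so romeo ∉ D.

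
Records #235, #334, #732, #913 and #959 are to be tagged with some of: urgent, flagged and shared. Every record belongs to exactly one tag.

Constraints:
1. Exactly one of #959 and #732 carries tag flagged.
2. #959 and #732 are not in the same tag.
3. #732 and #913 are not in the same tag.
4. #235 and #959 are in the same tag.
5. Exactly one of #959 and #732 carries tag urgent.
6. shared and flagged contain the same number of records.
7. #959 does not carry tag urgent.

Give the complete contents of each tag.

urgent = {#732}; flagged = {#235, #959}; shared = {#334, #913}

From (7): #959 ∉ urgent.
(4): #235 matches #959: #235 ∉ urgent.
(5) (exactly one): #732 ∈ urgent.
(1) (exactly one): #959 ∈ flagged.
(3): #913 ∉ urgent.
(4): #235 matches #959: #235 ∈ flagged.
Suppose #334 ∈ urgent: no assignment then satisfies all the clues, so #334 ∉ urgent.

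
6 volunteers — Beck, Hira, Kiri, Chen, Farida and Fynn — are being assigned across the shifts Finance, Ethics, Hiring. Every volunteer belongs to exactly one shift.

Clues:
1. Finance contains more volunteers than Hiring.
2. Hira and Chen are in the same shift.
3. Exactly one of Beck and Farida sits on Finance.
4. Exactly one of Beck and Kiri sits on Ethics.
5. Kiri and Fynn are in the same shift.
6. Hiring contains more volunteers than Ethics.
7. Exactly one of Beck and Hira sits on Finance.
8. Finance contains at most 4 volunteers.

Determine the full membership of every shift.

Finance = {Chen, Farida, Hira}; Ethics = {Beck}; Hiring = {Fynn, Kiri}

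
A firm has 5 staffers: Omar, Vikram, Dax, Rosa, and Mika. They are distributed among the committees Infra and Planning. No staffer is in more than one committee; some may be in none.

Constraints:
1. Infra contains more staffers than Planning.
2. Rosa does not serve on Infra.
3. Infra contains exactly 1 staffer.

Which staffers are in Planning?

Planning = {}

From (2): Rosa ∉ Infra.
Suppose Omar ∈ Planning: no assignment then satisfies all the clues, so Omar ∉ Planning.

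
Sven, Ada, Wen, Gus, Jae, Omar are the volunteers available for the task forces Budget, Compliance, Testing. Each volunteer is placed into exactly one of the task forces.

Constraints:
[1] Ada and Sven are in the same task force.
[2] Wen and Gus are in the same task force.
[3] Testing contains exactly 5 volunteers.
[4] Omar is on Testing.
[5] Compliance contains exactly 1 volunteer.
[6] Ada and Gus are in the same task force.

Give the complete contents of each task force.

Budget = {}; Compliance = {Jae}; Testing = {Ada, Gus, Omar, Sven, Wen}

From (4): Omar ∈ Testing.
Suppose Sven ∈ Budget: no assignment then satisfies all the clues, so Sven ∉ Budget.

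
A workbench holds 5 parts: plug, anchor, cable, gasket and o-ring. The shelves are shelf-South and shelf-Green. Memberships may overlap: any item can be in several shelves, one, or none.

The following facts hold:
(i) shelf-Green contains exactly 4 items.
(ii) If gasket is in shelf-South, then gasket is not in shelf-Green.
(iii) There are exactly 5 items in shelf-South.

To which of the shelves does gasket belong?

(iii): only 5 candidates remain for shelf-South, so all are in.
(ii): gasket ∉ shelf-Green.
(i): only 4 candidates remain for shelf-Green, so all are in.

gasket: shelf-South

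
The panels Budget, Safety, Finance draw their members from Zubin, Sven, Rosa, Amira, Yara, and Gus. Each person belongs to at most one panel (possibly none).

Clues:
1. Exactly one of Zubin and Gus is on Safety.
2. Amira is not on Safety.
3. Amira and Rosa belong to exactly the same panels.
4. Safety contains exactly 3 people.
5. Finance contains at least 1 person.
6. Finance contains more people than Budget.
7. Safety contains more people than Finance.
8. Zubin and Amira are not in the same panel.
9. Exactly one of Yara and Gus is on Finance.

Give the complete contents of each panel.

Budget = {}; Safety = {Sven, Yara, Zubin}; Finance = {Gus}

From (2): Amira ∉ Safety.
(3): Rosa matches Amira: Rosa ∉ Safety.
Suppose Zubin ∈ Budget: no assignment then satisfies all the clues, so Zubin ∉ Budget.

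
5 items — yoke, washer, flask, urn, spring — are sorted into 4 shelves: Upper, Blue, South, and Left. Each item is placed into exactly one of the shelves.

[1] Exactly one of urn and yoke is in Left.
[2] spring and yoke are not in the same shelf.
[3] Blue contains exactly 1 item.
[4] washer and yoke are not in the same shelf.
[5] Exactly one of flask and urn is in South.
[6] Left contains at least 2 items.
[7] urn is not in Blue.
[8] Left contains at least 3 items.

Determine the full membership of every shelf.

Upper = {}; Blue = {yoke}; South = {flask}; Left = {spring, urn, washer}

From (7): urn ∉ Blue.
Suppose yoke ∈ Upper: no assignment then satisfies all the clues, so yoke ∉ Upper.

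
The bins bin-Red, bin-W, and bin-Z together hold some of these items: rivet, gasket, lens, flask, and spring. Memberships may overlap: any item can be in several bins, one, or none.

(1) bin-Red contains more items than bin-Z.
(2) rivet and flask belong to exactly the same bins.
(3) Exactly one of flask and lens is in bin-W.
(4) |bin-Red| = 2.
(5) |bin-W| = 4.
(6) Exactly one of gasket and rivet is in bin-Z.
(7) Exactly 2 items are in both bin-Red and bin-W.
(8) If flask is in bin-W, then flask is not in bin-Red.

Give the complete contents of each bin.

bin-Red = {gasket, spring}; bin-W = {flask, gasket, rivet, spring}; bin-Z = {gasket}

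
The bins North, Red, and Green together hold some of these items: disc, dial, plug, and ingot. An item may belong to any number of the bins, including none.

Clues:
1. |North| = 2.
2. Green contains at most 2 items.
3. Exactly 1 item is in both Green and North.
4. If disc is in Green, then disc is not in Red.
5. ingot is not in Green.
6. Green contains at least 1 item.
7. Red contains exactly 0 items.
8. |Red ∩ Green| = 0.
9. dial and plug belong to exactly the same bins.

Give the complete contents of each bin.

North = {disc, ingot}; Red = {}; Green = {disc}

From (5): ingot ∉ Green.
(7): Red already has 0, so the rest are out.
Suppose disc ∉ North: no assignment then satisfies all the clues, so disc ∈ North.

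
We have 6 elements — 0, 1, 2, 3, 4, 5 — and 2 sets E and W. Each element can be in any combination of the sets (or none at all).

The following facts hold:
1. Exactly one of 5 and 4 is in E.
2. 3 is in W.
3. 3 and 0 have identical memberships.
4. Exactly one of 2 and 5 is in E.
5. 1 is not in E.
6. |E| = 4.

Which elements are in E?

E = {0, 2, 3, 4}

From (2): 3 ∈ W.
From (5): 1 ∉ E.
(3): 0 matches 3: 0 ∈ W.
Suppose 0 ∉ E: no assignment then satisfies all the clues, so 0 ∈ E.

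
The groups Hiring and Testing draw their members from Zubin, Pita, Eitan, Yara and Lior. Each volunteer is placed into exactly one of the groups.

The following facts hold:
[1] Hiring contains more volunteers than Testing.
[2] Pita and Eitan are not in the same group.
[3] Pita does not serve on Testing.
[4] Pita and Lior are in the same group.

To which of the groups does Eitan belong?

Eitan: Testing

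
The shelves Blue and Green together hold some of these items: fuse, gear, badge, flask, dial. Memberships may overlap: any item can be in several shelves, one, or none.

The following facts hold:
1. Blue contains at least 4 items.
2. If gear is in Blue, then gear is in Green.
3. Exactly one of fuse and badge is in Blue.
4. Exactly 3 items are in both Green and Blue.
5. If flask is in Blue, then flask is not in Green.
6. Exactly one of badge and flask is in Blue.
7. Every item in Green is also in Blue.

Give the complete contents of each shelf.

Blue = {dial, flask, fuse, gear}; Green = {dial, fuse, gear}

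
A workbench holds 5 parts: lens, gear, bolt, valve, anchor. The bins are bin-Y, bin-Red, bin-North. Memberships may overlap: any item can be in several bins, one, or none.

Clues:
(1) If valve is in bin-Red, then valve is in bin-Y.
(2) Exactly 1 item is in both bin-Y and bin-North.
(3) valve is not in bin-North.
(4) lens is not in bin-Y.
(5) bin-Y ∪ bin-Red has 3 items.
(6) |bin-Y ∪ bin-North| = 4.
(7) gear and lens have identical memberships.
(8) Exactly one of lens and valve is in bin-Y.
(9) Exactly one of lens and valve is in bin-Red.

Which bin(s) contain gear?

gear: bin-North

From (3): valve ∉ bin-North.
From (4): lens ∉ bin-Y.
(7): gear matches lens: gear ∉ bin-Y.
(8) (exactly one): valve ∈ bin-Y.
Suppose gear ∈ bin-Red: no assignment then satisfies all the clues, so gear ∉ bin-Red.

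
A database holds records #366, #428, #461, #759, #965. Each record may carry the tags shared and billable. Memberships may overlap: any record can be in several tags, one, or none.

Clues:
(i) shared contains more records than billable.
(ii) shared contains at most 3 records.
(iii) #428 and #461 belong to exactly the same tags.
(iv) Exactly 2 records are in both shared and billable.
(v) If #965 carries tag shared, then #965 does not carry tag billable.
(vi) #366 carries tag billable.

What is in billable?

billable = {#366, #759}

From (vi): #366 ∈ billable.
Suppose #428 ∈ billable: no assignment then satisfies all the clues, so #428 ∉ billable.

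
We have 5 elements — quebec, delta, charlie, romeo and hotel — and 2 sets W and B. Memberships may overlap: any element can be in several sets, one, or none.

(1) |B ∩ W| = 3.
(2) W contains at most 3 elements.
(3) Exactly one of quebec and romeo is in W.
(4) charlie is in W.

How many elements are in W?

3

From (4): charlie ∈ W.
Suppose charlie ∉ B: no assignment then satisfies all the clues, so charlie ∈ B.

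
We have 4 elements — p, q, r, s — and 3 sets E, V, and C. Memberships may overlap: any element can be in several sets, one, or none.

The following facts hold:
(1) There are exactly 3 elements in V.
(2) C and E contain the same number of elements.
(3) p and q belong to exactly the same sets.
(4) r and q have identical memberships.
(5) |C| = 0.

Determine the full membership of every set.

E = {}; V = {p, q, r}; C = {}

(5): C already has 0, so the rest are out.
Suppose p ∈ E: no assignment then satisfies all the clues, so p ∉ E.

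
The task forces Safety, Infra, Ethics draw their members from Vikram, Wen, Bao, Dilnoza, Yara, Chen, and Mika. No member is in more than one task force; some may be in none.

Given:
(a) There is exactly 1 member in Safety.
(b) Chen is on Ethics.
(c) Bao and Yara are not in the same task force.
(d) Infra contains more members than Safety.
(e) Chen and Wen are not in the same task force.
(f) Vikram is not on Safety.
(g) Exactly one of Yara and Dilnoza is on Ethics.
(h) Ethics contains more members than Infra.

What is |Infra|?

From (b): Chen ∈ Ethics.
From (f): Vikram ∉ Safety.
(e): Wen ∉ Ethics.

2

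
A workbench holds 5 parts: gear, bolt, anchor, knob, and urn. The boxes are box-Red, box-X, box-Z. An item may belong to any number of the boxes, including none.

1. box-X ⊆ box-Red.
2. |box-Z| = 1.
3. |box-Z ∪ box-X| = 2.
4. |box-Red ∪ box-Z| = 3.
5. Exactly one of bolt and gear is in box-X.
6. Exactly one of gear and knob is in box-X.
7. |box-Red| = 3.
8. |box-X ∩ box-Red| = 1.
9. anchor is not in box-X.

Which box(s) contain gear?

From (9): anchor ∉ box-X.
Suppose gear ∉ box-Red: no assignment then satisfies all the clues, so gear ∈ box-Red.

gear: box-Red, box-X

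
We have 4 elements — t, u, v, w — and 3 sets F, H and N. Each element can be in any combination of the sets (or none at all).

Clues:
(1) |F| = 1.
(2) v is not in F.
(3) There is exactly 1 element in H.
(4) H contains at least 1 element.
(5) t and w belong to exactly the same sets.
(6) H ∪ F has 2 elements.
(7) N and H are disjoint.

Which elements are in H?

H = {v}

From (2): v ∉ F.
Suppose t ∈ H: no assignment then satisfies all the clues, so t ∉ H.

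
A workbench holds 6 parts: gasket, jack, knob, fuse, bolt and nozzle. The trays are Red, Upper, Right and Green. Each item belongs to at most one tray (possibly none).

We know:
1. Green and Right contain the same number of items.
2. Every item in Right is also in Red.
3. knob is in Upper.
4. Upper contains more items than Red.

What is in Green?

Green = {}

From (3): knob ∈ Upper.
Suppose gasket ∈ Green: no assignment then satisfies all the clues, so gasket ∉ Green.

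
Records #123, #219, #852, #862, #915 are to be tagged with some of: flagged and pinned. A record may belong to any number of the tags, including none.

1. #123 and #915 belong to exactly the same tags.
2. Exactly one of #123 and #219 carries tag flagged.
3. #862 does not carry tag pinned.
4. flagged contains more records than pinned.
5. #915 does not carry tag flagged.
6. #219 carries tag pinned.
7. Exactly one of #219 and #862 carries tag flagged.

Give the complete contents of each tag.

From (3): #862 ∉ pinned.
From (5): #915 ∉ flagged.
From (6): #219 ∈ pinned.
(1): #123 matches #915: #123 ∉ flagged.
(2) (exactly one): #219 ∈ flagged.
(7) (exactly one): #862 ∉ flagged.
Suppose #123 ∈ pinned: no assignment then satisfies all the clues, so #123 ∉ pinned.

flagged = {#219, #852}; pinned = {#219}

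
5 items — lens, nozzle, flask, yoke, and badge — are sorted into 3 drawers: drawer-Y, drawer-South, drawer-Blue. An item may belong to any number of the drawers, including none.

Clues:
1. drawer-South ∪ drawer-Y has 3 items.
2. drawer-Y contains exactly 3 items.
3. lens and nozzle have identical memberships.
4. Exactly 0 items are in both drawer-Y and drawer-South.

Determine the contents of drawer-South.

drawer-South = {}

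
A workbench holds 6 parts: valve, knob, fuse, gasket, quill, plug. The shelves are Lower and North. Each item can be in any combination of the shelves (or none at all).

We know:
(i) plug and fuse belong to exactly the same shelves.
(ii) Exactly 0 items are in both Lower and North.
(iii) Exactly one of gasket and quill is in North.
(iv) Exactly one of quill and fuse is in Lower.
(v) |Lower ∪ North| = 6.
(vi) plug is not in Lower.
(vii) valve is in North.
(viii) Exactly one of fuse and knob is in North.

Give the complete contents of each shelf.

Lower = {knob, quill}; North = {fuse, gasket, plug, valve}

From (vi): plug ∉ Lower.
From (vii): valve ∈ North.
(i): fuse matches plug: fuse ∉ Lower.
(iv) (exactly one): quill ∈ Lower.
Suppose valve ∈ Lower: no assignment then satisfies all the clues, so valve ∉ Lower.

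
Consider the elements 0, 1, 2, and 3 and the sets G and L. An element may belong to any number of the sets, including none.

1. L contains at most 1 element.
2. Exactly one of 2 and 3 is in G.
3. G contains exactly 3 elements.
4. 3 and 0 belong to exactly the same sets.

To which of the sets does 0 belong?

0: G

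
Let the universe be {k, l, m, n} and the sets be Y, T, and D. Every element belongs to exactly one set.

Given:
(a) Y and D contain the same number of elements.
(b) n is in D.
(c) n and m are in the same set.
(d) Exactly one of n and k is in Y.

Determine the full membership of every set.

From (b): n ∈ D.
(c): m matches n: m ∉ Y.
(c): m matches n: m ∉ T.
(c): m matches n: m ∈ D.
(d) (exactly one): k ∈ Y.
Suppose l ∉ Y: no assignment then satisfies all the clues, so l ∈ Y.

Y = {k, l}; T = {}; D = {m, n}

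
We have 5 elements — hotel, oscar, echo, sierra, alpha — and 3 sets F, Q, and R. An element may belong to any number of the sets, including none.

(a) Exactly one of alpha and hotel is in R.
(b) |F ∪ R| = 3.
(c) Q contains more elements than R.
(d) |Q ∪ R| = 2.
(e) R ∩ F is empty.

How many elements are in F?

2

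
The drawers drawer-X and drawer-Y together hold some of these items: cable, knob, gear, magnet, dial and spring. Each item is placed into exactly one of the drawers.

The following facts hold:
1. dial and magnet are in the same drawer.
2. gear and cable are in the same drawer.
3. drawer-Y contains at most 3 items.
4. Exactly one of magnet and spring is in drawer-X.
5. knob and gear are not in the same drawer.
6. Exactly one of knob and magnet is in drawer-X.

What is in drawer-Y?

drawer-Y = {knob, spring}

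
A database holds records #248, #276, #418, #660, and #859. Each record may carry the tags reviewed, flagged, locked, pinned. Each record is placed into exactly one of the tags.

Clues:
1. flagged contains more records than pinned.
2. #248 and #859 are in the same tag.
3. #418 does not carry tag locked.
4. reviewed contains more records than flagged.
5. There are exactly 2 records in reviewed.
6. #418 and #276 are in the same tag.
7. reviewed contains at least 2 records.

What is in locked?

locked = {#248, #859}

From (3): #418 ∉ locked.
(6): #276 matches #418: #276 ∉ locked.
Suppose #248 ∉ locked: no assignment then satisfies all the clues, so #248 ∈ locked.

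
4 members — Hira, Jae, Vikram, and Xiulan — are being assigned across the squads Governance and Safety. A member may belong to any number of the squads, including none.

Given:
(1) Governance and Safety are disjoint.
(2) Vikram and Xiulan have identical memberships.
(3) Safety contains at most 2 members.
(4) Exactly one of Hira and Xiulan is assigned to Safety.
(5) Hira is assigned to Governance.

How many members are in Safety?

From (5): Hira ∈ Governance.
(1) (disjoint): Hira ∉ Safety.
(4) (exactly one): Xiulan ∈ Safety.
(1) (disjoint): Xiulan ∉ Governance.
(2): Vikram matches Xiulan: Vikram ∉ Governance.
(2): Vikram matches Xiulan: Vikram ∈ Safety.
(3): Safety already has 2, so the rest are out.

2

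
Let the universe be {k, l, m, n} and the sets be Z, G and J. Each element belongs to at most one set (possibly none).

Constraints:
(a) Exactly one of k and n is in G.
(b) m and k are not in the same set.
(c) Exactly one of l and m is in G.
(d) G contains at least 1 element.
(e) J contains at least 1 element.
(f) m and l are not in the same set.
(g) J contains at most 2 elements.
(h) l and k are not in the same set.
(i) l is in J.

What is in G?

G = {m, n}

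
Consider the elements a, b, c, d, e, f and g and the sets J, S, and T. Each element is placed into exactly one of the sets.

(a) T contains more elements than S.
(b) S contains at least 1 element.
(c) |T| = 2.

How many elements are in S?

1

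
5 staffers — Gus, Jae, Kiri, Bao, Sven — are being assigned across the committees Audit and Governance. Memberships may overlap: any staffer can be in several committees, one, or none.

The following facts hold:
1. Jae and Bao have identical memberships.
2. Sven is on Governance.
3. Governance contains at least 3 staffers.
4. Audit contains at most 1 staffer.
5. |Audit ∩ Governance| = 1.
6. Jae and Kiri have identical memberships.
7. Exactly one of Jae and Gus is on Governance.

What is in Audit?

Audit = {Sven}

From (2): Sven ∈ Governance.
Suppose Gus ∈ Audit: no assignment then satisfies all the clues, so Gus ∉ Audit.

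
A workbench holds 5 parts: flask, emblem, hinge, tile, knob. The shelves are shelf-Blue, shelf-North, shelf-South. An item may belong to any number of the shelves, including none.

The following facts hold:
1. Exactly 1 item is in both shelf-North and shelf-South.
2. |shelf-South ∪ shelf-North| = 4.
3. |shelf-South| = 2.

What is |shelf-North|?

3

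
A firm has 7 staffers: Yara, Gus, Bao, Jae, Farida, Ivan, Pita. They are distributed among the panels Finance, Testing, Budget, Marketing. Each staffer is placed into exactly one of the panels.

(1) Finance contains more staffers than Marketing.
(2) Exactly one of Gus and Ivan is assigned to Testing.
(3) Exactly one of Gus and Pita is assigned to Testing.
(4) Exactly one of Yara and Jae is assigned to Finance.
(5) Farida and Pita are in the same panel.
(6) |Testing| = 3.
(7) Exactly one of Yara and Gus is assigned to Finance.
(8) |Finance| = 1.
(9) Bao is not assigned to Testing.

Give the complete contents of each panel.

Finance = {Yara}; Testing = {Farida, Ivan, Pita}; Budget = {Bao, Gus, Jae}; Marketing = {}

From (9): Bao ∉ Testing.
Suppose Yara ∉ Finance: no assignment then satisfies all the clues, so Yara ∈ Finance.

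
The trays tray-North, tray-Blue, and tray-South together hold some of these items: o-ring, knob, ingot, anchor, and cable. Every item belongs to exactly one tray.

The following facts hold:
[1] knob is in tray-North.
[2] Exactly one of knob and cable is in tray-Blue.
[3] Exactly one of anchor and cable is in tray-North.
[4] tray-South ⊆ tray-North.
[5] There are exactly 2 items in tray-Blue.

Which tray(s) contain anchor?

anchor: tray-North

From (1): knob ∈ tray-North.
(2) (exactly one): cable ∈ tray-Blue.
(3) (exactly one): anchor ∈ tray-North.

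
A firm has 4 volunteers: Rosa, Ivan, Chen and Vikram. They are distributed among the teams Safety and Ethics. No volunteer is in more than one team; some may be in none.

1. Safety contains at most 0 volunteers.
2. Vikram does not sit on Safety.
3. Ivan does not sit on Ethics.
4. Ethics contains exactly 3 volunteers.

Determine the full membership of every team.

Safety = {}; Ethics = {Chen, Rosa, Vikram}

From (2): Vikram ∉ Safety.
From (3): Ivan ∉ Ethics.
(1): Safety already has 0, so the rest are out.
(4): only 3 candidates remain for Ethics, so all are in.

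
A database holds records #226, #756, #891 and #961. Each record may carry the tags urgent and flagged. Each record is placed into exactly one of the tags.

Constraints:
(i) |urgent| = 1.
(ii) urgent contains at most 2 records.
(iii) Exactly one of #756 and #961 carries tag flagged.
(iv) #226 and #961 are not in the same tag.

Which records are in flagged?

flagged = {#226, #756, #891}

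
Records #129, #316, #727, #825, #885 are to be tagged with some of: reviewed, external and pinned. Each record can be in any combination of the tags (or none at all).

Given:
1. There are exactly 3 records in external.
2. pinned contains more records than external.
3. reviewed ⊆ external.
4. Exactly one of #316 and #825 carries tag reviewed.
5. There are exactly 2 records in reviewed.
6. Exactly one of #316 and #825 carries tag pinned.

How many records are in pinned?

4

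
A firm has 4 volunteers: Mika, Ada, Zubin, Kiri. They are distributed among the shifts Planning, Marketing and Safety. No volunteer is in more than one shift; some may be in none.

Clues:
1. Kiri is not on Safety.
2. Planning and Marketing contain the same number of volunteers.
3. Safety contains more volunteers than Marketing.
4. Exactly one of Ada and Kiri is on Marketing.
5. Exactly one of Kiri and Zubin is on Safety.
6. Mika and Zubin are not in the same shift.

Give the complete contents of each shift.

Planning = {Mika}; Marketing = {Kiri}; Safety = {Ada, Zubin}

From (1): Kiri ∉ Safety.
(5) (exactly one): Zubin ∈ Safety.
(6): Mika ∉ Safety.
Suppose Mika ∉ Planning: no assignment then satisfies all the clues, so Mika ∈ Planning.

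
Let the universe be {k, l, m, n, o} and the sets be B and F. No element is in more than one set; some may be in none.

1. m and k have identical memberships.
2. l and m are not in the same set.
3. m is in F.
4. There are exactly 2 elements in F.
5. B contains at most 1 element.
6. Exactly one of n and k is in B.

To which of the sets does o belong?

From (3): m ∈ F.
(1): k matches m: k ∉ B.
(1): k matches m: k ∈ F.
(2): l ∉ F.
(4): F already has 2, so the rest are out.
(6) (exactly one): n ∈ B.
(5): B already has 1, so the rest are out.

o: none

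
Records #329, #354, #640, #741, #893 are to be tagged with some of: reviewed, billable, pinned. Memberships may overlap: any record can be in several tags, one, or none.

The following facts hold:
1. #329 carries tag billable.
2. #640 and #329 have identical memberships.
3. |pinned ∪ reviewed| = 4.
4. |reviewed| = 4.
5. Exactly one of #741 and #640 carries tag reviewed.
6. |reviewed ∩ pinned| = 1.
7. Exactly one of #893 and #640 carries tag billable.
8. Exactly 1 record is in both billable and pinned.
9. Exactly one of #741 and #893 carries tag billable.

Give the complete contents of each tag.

reviewed = {#329, #354, #640, #893}; billable = {#329, #354, #640, #741}; pinned = {#354}

From (1): #329 ∈ billable.
(2): #640 matches #329: #640 ∈ billable.
(7) (exactly one): #893 ∉ billable.
(9) (exactly one): #741 ∈ billable.
Suppose #329 ∉ reviewed: no assignment then satisfies all the clues, so #329 ∈ reviewed.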